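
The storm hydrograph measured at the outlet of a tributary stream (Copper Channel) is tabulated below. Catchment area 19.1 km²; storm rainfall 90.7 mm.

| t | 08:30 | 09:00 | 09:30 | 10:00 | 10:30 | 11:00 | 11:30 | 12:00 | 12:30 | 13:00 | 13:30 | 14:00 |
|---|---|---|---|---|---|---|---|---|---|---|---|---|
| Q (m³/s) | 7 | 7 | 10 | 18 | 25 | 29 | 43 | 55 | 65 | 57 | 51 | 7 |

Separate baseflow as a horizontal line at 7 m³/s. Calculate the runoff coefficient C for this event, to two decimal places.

C ≈ 0.30

ΣQ_DR = 290.0 m³/s; V = ΣQ_DR·Δt = 5.220 × 10^5 m³.
Runoff depth d = V / A = 27.33 mm.
C = d / P = 27.33 / 90.7 = 0.30.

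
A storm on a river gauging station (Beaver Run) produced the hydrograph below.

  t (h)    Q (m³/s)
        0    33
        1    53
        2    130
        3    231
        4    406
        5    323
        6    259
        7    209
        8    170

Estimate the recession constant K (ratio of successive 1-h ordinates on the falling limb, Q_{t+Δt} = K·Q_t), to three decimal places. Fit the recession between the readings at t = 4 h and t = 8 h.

K ≈ 0.804

Using the recession-limb readings at t = 4 h and t = 8 h: Q falls from 406 to 170 m³/s over 4 intervals.
K = (Q₂/Q₁)^(1/4) = (170/406)^(1/4) = 0.804.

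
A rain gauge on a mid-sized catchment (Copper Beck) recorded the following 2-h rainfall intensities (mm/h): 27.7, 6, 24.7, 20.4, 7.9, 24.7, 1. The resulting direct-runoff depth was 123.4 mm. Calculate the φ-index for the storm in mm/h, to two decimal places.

Only the 4 blocks with intensity above φ contribute runoff: 27.7, 24.7, 20.4, 24.7 mm/h.
Σ(I−φ)·Δt = d  ⇒  (27.7+24.7+20.4+24.7 − 4φ)·2 = 123.4
φ = (97.50 − 123.4/2) / 4 = 8.95 mm/h.

φ ≈ 8.95 mm/h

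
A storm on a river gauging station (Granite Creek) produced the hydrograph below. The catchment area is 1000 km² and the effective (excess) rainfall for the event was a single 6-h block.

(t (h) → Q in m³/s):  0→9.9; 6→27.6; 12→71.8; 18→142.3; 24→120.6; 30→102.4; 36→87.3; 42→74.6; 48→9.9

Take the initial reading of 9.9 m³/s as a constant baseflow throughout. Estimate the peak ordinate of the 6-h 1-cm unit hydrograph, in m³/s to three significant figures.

Direct runoff: 0.0, 17.7, 61.9, 132.4, 110.7, 92.5, 77.4, 64.7, 0.0 m³/s; ΣQ_DR = 557.3 m³/s, peak = 132.4 m³/s.
Runoff depth d = ΣQ_DR·Δt / A = 557.3 × 21600 / (1000 km²) = 12.04 mm.
The 1-cm UH is the DRH scaled by (10 mm)/d, so U_p = 132.4 × 10/12.04 = 110 m³/s.

U_p ≈ 110 m³/s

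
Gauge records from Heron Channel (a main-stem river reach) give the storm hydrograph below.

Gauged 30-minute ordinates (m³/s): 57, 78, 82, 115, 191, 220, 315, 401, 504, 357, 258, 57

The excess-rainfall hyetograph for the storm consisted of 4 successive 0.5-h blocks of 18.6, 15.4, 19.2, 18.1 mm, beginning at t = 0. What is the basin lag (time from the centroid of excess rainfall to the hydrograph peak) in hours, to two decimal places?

Centroid of excess rainfall: t_c = Σ P_i·t̄_i / ΣP_i = 1.0081 h (block centres at 0.25, 0.75, 1.25, 1.75 h).
Hydrograph peak occurs at t = 4 h, so basin lag t_L = 4 − 1.0081 = 2.99 h.

t_L ≈ 2.99 h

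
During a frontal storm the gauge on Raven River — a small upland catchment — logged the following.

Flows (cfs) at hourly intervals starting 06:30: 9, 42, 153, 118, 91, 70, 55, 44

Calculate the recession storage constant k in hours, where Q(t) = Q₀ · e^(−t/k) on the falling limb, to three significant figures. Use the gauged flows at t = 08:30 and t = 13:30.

k ≈ 4.01 h

On the falling limb, Q drops from 153 to 44 cfs between t = 08:30 and t = 13:30 (Δt = 5 h).
k = −Δt / ln(Q₂/Q₁) = −5 / ln(44/153) = 4.01 h.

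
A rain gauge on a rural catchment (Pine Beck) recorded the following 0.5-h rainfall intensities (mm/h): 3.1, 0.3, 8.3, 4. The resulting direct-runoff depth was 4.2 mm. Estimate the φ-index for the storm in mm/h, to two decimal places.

Only the 3 blocks with intensity above φ contribute runoff: 3.1, 8.3, 4 mm/h.
Σ(I−φ)·Δt = d  ⇒  (3.1+8.3+4 − 3φ)·0.5 = 4.2
φ = (15.40 − 4.2/0.5) / 3 = 2.33 mm/h.

φ ≈ 2.33 mm/h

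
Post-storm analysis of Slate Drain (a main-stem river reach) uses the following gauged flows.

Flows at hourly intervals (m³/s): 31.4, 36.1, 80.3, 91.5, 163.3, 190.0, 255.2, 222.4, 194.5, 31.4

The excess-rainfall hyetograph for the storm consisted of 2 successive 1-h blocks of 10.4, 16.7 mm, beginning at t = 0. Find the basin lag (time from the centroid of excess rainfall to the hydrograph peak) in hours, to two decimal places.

t_L ≈ 4.88 h

Centroid of excess rainfall: t_c = Σ P_i·t̄_i / ΣP_i = 1.1162 h (block centres at 0.5, 1.5 h).
Hydrograph peak occurs at t = 6 h, so basin lag t_L = 6 − 1.1162 = 4.88 h.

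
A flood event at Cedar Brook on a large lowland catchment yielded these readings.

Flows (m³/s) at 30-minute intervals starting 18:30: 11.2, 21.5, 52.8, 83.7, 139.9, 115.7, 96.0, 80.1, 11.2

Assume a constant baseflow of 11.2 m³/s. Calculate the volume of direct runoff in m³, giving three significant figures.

Direct-runoff ordinates (Q − Q_b): 0.0, 10.3, 41.6, 72.5, 128.7, 104.5, 84.8, 68.9, 0.0 m³/s.
ΣQ_DR = 511.3 m³/s.
With Δt = 0.5 h = 1800 s, V = ΣQ_DR · Δt = 511.3 × 1800 = 9.20 × 10^5 m³.

V ≈ 9.20 × 10^5 m³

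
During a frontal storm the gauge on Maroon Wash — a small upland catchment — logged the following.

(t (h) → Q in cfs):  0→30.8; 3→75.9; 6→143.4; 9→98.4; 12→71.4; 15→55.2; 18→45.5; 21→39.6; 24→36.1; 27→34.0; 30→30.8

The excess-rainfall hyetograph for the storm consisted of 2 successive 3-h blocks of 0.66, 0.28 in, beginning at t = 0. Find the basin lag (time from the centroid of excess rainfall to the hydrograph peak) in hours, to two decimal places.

t_L ≈ 3.61 h

Centroid of excess rainfall: t_c = Σ P_i·t̄_i / ΣP_i = 2.3936 h (block centres at 1.5, 4.5 h).
Hydrograph peak occurs at t = 6 h, so basin lag t_L = 6 − 2.3936 = 3.61 h.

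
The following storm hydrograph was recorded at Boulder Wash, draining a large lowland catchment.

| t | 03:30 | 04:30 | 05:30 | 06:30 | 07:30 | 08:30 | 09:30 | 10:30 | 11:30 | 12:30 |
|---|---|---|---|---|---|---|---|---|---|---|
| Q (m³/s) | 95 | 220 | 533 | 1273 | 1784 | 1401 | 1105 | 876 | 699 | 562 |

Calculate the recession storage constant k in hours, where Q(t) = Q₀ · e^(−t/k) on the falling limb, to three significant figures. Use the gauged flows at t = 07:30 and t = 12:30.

k ≈ 4.33 h

On the falling limb, Q drops from 1784 to 562 m³/s between t = 07:30 and t = 12:30 (Δt = 5 h).
k = −Δt / ln(Q₂/Q₁) = −5 / ln(562/1784) = 4.33 h.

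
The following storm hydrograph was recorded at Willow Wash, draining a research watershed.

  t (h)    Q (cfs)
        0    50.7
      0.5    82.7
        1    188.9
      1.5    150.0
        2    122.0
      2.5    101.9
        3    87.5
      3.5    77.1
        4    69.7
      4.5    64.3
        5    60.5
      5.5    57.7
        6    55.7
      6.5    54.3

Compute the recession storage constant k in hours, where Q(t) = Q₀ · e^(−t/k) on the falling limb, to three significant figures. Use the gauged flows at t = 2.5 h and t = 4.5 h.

k ≈ 4.34 h

On the falling limb, Q drops from 101.9 to 64.3 cfs between t = 2.5 h and t = 4.5 h (Δt = 2 h).
k = −Δt / ln(Q₂/Q₁) = −2 / ln(64.3/101.9) = 4.34 h.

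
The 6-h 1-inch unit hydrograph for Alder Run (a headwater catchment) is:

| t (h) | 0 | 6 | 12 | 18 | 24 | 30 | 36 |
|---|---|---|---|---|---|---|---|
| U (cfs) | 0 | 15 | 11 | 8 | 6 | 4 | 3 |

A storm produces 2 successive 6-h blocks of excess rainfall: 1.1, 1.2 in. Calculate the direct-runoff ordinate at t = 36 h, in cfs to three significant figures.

Q ≈ 8.10 cfs

By discrete convolution, Q_j = Σ (P_i / 1 in) · U_{j−i}.
At t = 36 h (j=6): Q = (1.1/1)·3 + (1.2/1)·4 = 8.10 cfs.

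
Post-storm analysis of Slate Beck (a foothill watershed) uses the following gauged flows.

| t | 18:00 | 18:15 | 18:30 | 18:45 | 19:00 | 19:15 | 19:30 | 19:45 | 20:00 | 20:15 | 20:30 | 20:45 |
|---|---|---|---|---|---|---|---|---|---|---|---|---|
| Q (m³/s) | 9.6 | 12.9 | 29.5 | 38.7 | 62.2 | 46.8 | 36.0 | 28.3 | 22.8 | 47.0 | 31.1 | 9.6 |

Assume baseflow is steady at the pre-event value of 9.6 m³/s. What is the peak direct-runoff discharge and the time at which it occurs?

Subtracting baseflow gives direct-runoff ordinates: 0.0, 3.3, 19.9, 29.1, 52.6, 37.2, 26.4, 18.7, 13.2, 37.4, 21.5, 0.0 m³/s.
The maximum is 52.6 m³/s, occurring at the reading for t = 19:00.

Q_p = 52.6 m³/s at t = 19:00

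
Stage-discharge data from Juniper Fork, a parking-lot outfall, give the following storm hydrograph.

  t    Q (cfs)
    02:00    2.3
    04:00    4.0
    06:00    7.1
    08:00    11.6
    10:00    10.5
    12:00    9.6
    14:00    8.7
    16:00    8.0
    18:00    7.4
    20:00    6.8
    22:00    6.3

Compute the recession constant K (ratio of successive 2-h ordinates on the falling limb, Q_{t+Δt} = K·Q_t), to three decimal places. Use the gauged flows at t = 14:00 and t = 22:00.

Using the recession-limb readings at t = 14:00 and t = 22:00: Q falls from 8.7 to 6.3 cfs over 4 intervals.
K = (Q₂/Q₁)^(1/4) = (6.3/8.7)^(1/4) = 0.922.

K ≈ 0.922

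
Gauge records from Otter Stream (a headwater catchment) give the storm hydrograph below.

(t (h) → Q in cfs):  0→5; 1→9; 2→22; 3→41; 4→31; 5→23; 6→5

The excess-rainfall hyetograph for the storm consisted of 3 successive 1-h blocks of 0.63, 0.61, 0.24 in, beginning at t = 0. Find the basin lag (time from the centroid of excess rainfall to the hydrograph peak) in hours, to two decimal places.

Centroid of excess rainfall: t_c = Σ P_i·t̄_i / ΣP_i = 1.2365 h (block centres at 0.5, 1.5, 2.5 h).
Hydrograph peak occurs at t = 3 h, so basin lag t_L = 3 − 1.2365 = 1.76 h.

t_L ≈ 1.76 h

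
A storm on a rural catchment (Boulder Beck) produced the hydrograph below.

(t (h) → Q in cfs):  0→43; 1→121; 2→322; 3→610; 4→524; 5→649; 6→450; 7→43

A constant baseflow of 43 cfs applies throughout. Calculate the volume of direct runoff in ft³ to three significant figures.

V ≈ 8.70 × 10^6 ft³

Direct-runoff ordinates (Q − Q_b): 0.0, 78.0, 279.0, 567.0, 481.0, 606.0, 407.0, 0.0 cfs.
ΣQ_DR = 2418 cfs.
With Δt = 1 h = 3600 s, V = ΣQ_DR · Δt = 2418 × 3600 = 8.70 × 10^6 ft³.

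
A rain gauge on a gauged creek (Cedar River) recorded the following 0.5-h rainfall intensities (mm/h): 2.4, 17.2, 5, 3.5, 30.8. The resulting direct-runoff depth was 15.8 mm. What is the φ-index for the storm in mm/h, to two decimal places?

Only the 2 blocks with intensity above φ contribute runoff: 17.2, 30.8 mm/h.
Σ(I−φ)·Δt = d  ⇒  (17.2+30.8 − 2φ)·0.5 = 15.8
φ = (48.00 − 15.8/0.5) / 2 = 8.20 mm/h.

φ ≈ 8.20 mm/h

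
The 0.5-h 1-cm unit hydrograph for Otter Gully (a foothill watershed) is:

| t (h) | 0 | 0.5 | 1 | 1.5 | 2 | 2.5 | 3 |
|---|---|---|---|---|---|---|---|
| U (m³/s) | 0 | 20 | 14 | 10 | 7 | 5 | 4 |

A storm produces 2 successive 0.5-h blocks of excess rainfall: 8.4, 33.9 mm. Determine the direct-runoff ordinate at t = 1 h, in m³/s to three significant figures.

By discrete convolution, Q_j = Σ (P_i / 10 mm) · U_{j−i}.
At t = 1 h (j=2): Q = (8.4/10)·14 + (33.9/10)·20 = 79.6 m³/s.

Q ≈ 79.6 m³/s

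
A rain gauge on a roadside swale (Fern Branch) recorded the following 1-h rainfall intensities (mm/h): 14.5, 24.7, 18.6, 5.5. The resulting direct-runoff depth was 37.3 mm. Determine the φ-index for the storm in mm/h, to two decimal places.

Only the 3 blocks with intensity above φ contribute runoff: 14.5, 24.7, 18.6 mm/h.
Σ(I−φ)·Δt = d  ⇒  (14.5+24.7+18.6 − 3φ)·1 = 37.3
φ = (57.80 − 37.3/1) / 3 = 6.83 mm/h.

φ ≈ 6.83 mm/h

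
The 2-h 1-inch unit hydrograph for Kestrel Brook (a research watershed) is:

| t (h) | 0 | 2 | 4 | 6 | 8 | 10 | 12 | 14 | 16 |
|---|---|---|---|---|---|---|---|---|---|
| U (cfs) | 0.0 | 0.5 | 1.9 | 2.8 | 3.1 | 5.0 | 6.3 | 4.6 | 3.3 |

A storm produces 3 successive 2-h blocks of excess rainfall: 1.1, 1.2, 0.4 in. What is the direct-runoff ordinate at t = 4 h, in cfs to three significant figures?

Q ≈ 2.69 cfs

By discrete convolution, Q_j = Σ (P_i / 1 in) · U_{j−i}.
At t = 4 h (j=2): Q = (1.1/1)·1.9 + (1.2/1)·0.5 + (0.4/1)·0.0 = 2.69 cfs.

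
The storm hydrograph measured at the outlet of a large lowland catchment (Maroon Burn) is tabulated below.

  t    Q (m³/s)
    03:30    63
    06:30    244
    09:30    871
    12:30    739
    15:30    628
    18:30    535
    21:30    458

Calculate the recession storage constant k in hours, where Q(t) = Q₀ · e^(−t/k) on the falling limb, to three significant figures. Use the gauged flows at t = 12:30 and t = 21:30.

On the falling limb, Q drops from 739 to 458 m³/s between t = 12:30 and t = 21:30 (Δt = 9 h).
k = −Δt / ln(Q₂/Q₁) = −9 / ln(458/739) = 18.8 h.

k ≈ 18.8 h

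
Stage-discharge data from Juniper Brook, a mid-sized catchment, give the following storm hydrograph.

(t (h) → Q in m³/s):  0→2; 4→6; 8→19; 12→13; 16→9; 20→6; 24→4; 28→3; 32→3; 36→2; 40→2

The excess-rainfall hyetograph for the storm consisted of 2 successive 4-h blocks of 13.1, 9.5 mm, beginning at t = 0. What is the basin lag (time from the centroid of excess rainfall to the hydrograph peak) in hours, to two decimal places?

t_L ≈ 4.32 h

Centroid of excess rainfall: t_c = Σ P_i·t̄_i / ΣP_i = 3.6814 h (block centres at 2, 6 h).
Hydrograph peak occurs at t = 8 h, so basin lag t_L = 8 − 3.6814 = 4.32 h.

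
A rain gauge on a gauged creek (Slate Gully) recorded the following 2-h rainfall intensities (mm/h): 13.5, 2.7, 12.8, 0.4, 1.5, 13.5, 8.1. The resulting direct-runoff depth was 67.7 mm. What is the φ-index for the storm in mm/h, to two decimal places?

Only the 4 blocks with intensity above φ contribute runoff: 13.5, 12.8, 13.5, 8.1 mm/h.
Σ(I−φ)·Δt = d  ⇒  (13.5+12.8+13.5+8.1 − 4φ)·2 = 67.7
φ = (47.90 − 67.7/2) / 4 = 3.51 mm/h.

φ ≈ 3.51 mm/h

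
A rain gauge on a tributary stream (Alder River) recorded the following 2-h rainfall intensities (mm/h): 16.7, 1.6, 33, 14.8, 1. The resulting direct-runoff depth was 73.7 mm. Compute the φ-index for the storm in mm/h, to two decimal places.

φ ≈ 9.22 mm/h

Only the 3 blocks with intensity above φ contribute runoff: 16.7, 33, 14.8 mm/h.
Σ(I−φ)·Δt = d  ⇒  (16.7+33+14.8 − 3φ)·2 = 73.7
φ = (64.50 − 73.7/2) / 3 = 9.22 mm/h.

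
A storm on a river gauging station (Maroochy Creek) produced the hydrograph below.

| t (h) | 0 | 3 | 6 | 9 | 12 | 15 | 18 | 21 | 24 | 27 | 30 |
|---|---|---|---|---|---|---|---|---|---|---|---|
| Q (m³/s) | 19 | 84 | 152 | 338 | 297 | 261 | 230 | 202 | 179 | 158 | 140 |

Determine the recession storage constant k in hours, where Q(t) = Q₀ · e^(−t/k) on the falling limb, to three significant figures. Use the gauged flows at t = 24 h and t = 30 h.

On the falling limb, Q drops from 179 to 140 m³/s between t = 24 h and t = 30 h (Δt = 6 h).
k = −Δt / ln(Q₂/Q₁) = −6 / ln(140/179) = 24.4 h.

k ≈ 24.4 h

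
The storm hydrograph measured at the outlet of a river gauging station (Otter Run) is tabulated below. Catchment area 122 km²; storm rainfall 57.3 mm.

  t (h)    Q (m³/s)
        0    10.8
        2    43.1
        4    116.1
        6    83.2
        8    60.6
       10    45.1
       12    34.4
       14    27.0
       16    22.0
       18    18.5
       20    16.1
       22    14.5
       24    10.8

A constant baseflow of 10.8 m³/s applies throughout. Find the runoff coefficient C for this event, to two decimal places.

C ≈ 0.37

ΣQ_DR = 361.8 m³/s; V = ΣQ_DR·Δt = 2.605 × 10^6 m³.
Runoff depth d = V / A = 21.35 mm.
C = d / P = 21.35 / 57.3 = 0.37.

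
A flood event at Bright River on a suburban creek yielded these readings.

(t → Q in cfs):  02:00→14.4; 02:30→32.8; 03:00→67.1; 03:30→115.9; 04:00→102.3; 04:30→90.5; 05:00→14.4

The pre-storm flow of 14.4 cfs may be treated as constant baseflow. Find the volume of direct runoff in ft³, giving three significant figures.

V ≈ 6.06 × 10^5 ft³

Direct-runoff ordinates (Q − Q_b): 0.0, 18.4, 52.7, 101.5, 87.9, 76.1, 0.0 cfs.
ΣQ_DR = 336.6 cfs.
With Δt = 0.5 h = 1800 s, V = ΣQ_DR · Δt = 336.6 × 1800 = 6.06 × 10^5 ft³.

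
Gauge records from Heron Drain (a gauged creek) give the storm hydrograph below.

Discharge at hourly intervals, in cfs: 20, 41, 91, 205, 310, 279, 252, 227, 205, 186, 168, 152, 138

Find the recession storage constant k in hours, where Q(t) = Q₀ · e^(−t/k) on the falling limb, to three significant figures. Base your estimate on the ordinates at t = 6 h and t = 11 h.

On the falling limb, Q drops from 252 to 152 cfs between t = 6 h and t = 11 h (Δt = 5 h).
k = −Δt / ln(Q₂/Q₁) = −5 / ln(152/252) = 9.89 h.

k ≈ 9.89 h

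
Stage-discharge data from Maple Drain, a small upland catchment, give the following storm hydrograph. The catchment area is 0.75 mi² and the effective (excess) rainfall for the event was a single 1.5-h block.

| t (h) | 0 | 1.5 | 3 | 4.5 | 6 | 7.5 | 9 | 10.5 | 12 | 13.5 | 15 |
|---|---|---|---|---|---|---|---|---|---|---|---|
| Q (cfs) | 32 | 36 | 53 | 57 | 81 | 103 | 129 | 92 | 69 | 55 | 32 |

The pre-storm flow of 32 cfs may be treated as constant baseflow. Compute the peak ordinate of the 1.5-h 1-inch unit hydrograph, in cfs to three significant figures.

U_p ≈ 80.9 cfs

Direct runoff: 0.0, 4.0, 21.0, 25.0, 49.0, 71.0, 97.0, 60.0, 37.0, 23.0, 0.0 cfs; ΣQ_DR = 387.0 cfs, peak = 97.0 cfs.
Runoff depth d = ΣQ_DR·Δt / A = 387.0 × 5400 / (0.75 mi²) = 1.199 in.
The 1-inch UH is the DRH scaled by (1 in)/d, so U_p = 97.0 × 1/1.199 = 80.9 cfs.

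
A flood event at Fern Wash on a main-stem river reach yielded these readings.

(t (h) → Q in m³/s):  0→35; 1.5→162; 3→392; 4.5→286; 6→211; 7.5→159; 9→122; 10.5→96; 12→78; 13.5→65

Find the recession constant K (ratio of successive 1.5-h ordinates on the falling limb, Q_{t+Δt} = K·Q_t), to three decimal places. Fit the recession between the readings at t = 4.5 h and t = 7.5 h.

Using the recession-limb readings at t = 4.5 h and t = 7.5 h: Q falls from 286 to 159 m³/s over 2 intervals.
K = (Q₂/Q₁)^(1/2) = (159/286)^(1/2) = 0.746.

K ≈ 0.746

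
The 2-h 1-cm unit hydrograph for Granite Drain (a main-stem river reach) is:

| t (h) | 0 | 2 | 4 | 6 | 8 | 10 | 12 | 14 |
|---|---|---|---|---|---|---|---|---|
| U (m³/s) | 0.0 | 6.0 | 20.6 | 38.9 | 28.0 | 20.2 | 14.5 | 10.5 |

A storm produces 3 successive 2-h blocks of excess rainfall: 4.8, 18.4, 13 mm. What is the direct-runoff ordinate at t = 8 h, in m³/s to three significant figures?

By discrete convolution, Q_j = Σ (P_i / 10 mm) · U_{j−i}.
At t = 8 h (j=4): Q = (4.8/10)·28.0 + (18.4/10)·38.9 + (13/10)·20.6 = 112 m³/s.

Q ≈ 112 m³/s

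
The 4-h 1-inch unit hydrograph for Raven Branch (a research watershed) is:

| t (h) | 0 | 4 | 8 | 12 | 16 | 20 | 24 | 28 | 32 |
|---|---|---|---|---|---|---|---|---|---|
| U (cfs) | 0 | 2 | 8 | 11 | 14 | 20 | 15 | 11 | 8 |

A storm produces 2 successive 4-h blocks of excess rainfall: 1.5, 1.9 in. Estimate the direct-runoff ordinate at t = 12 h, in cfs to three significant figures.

Q ≈ 31.7 cfs

By discrete convolution, Q_j = Σ (P_i / 1 in) · U_{j−i}.
At t = 12 h (j=3): Q = (1.5/1)·11 + (1.9/1)·8 = 31.7 cfs.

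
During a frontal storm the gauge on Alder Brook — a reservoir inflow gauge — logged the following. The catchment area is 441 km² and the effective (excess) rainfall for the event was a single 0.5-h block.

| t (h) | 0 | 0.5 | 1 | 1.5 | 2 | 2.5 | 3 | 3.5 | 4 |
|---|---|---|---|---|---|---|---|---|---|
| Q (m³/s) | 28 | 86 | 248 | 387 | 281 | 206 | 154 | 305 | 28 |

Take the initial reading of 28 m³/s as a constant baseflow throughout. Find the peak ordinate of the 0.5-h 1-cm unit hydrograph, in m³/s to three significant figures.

U_p ≈ 598 m³/s

Direct runoff: 0.0, 58.0, 220.0, 359.0, 253.0, 178.0, 126.0, 277.0, 0.0 m³/s; ΣQ_DR = 1471 m³/s, peak = 359.0 m³/s.
Runoff depth d = ΣQ_DR·Δt / A = 1471 × 1800 / (441 km²) = 6.004 mm.
The 1-cm UH is the DRH scaled by (10 mm)/d, so U_p = 359.0 × 10/6.004 = 598 m³/s.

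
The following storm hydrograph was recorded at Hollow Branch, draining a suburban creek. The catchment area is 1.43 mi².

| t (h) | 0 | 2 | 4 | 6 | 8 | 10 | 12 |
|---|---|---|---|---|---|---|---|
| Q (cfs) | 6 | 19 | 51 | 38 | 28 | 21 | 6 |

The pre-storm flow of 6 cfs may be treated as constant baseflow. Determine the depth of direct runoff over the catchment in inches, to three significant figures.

Direct runoff: 0.0, 13.0, 45.0, 32.0, 22.0, 15.0, 0.0 cfs; ΣQ_DR = 127.0 cfs.
V = ΣQ_DR · Δt = 127.0 × 7200 s = 9.144 × 10^5 ft³.
Over A = 1.43 mi², depth = V / A = 0.275 in.

d ≈ 0.275 in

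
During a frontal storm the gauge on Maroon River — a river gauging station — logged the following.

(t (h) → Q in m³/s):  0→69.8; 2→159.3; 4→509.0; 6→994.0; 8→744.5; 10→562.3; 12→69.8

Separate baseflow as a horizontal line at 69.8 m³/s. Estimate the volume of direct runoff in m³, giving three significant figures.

V ≈ 1.89 × 10^7 m³

Direct-runoff ordinates (Q − Q_b): 0.0, 89.5, 439.2, 924.2, 674.7, 492.5, 0.0 m³/s.
ΣQ_DR = 2620 m³/s.
With Δt = 2 h = 7200 s, V = ΣQ_DR · Δt = 2620 × 7200 = 1.89 × 10^7 m³.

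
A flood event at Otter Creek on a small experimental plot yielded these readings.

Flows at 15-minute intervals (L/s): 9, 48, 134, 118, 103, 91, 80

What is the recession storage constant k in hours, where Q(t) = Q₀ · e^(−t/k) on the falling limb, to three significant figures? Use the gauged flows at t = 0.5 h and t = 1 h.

k ≈ 1.90 h

On the falling limb, Q drops from 134 to 103 L/s between t = 0.5 h and t = 1 h (Δt = 0.5 h).
k = −Δt / ln(Q₂/Q₁) = −0.5 / ln(103/134) = 1.90 h.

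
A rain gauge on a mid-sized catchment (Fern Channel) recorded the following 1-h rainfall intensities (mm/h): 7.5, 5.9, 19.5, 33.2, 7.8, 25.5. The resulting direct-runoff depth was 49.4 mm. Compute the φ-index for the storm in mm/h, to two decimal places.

Only the 3 blocks with intensity above φ contribute runoff: 19.5, 33.2, 25.5 mm/h.
Σ(I−φ)·Δt = d  ⇒  (19.5+33.2+25.5 − 3φ)·1 = 49.4
φ = (78.20 − 49.4/1) / 3 = 9.60 mm/h.

φ ≈ 9.60 mm/h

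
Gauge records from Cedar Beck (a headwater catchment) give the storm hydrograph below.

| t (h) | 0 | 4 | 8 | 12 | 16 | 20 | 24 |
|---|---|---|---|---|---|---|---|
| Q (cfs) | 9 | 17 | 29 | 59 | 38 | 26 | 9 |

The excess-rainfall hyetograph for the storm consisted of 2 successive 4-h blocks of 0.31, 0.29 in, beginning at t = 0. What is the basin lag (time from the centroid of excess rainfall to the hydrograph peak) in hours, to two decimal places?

Centroid of excess rainfall: t_c = Σ P_i·t̄_i / ΣP_i = 3.9333 h (block centres at 2, 6 h).
Hydrograph peak occurs at t = 12 h, so basin lag t_L = 12 − 3.9333 = 8.07 h.

t_L ≈ 8.07 h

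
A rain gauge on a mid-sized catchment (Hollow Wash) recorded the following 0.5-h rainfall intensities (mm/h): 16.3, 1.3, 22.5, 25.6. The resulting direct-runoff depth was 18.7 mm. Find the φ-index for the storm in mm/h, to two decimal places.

Only the 3 blocks with intensity above φ contribute runoff: 16.3, 22.5, 25.6 mm/h.
Σ(I−φ)·Δt = d  ⇒  (16.3+22.5+25.6 − 3φ)·0.5 = 18.7
φ = (64.40 − 18.7/0.5) / 3 = 9.00 mm/h.

φ ≈ 9.00 mm/h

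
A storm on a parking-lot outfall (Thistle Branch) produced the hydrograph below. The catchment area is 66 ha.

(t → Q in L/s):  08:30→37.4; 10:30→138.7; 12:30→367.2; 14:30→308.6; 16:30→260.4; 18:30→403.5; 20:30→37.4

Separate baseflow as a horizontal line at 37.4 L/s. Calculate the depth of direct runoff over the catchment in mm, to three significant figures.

d ≈ 14.1 mm

Direct runoff: 0.0, 101.3, 329.8, 271.2, 223.0, 366.1, 0.0 L/s; ΣQ_DR = 1291 L/s.
V = ΣQ_DR · Δt = 1291 × 7200 s = 9.298 × 10^6 L.
Over A = 66 ha, depth = V / A = 14.1 mm.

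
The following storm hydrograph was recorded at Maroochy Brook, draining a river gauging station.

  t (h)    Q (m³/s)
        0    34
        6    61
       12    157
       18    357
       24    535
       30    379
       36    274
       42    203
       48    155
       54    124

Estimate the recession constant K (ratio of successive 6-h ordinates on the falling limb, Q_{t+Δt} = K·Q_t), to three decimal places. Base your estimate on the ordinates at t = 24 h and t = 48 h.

Using the recession-limb readings at t = 24 h and t = 48 h: Q falls from 535 to 155 m³/s over 4 intervals.
K = (Q₂/Q₁)^(1/4) = (155/535)^(1/4) = 0.734.

K ≈ 0.734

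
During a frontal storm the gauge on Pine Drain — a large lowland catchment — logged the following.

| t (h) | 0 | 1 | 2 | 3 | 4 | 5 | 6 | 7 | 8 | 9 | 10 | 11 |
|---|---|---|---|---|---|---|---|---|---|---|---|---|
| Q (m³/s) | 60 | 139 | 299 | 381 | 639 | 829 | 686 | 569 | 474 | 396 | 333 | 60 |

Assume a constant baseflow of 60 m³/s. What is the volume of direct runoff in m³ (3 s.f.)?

Direct-runoff ordinates (Q − Q_b): 0.0, 79.0, 239.0, 321.0, 579.0, 769.0, 626.0, 509.0, 414.0, 336.0, 273.0, 0.0 m³/s.
ΣQ_DR = 4145 m³/s.
With Δt = 1 h = 3600 s, V = ΣQ_DR · Δt = 4145 × 3600 = 1.49 × 10^7 m³.

V ≈ 1.49 × 10^7 m³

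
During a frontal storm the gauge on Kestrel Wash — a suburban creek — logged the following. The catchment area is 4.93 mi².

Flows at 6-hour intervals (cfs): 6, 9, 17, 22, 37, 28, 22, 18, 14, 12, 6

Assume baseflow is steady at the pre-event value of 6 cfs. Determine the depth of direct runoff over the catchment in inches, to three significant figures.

Direct runoff: 0.0, 3.0, 11.0, 16.0, 31.0, 22.0, 16.0, 12.0, 8.0, 6.0, 0.0 cfs; ΣQ_DR = 125.0 cfs.
V = ΣQ_DR · Δt = 125.0 × 21600 s = 2.700 × 10^6 ft³.
Over A = 4.93 mi², depth = V / A = 0.236 in.

d ≈ 0.236 in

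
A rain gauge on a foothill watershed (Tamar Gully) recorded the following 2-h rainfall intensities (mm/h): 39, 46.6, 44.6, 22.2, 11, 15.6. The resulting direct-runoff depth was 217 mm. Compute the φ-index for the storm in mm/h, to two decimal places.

Only the 5 blocks with intensity above φ contribute runoff: 39, 46.6, 44.6, 22.2, 15.6 mm/h.
Σ(I−φ)·Δt = d  ⇒  (39+46.6+44.6+22.2+15.6 − 5φ)·2 = 217
φ = (168.0 − 217/2) / 5 = 11.90 mm/h.

φ ≈ 11.90 mm/h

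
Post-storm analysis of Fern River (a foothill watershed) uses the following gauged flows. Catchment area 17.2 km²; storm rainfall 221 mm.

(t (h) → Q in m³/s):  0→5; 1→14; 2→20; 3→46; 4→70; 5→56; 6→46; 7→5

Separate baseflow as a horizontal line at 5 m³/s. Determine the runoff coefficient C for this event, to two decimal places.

C ≈ 0.21

ΣQ_DR = 222.0 m³/s; V = ΣQ_DR·Δt = 7.992 × 10^5 m³.
Runoff depth d = V / A = 46.47 mm.
C = d / P = 46.47 / 221 = 0.21.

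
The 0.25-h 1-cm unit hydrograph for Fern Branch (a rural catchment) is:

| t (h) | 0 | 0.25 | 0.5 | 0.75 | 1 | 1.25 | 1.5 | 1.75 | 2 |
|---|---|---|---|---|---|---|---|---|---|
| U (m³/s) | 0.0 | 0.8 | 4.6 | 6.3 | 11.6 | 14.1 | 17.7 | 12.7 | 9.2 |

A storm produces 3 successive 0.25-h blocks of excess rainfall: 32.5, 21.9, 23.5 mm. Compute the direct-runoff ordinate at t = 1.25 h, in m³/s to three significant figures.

Q ≈ 86.0 m³/s

By discrete convolution, Q_j = Σ (P_i / 10 mm) · U_{j−i}.
At t = 1.25 h (j=5): Q = (32.5/10)·14.1 + (21.9/10)·11.6 + (23.5/10)·6.3 = 86.0 m³/s.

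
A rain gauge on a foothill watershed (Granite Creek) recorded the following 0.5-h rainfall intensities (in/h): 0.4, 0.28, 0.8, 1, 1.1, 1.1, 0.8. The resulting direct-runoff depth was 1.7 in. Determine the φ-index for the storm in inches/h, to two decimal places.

Only the 6 blocks with intensity above φ contribute runoff: 0.4, 0.8, 1, 1.1, 1.1, 0.8 in/h.
Σ(I−φ)·Δt = d  ⇒  (0.4+0.8+1+1.1+1.1+0.8 − 6φ)·0.5 = 1.7
φ = (5.200 − 1.7/0.5) / 6 = 0.30 in/h.

φ ≈ 0.30 in/h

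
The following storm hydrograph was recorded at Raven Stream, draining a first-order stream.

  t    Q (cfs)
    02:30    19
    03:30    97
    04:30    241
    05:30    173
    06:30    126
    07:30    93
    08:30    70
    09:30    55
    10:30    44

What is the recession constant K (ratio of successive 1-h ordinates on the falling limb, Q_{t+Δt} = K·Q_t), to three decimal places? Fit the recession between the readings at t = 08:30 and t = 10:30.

K ≈ 0.793

Using the recession-limb readings at t = 08:30 and t = 10:30: Q falls from 70 to 44 cfs over 2 intervals.
K = (Q₂/Q₁)^(1/2) = (44/70)^(1/2) = 0.793.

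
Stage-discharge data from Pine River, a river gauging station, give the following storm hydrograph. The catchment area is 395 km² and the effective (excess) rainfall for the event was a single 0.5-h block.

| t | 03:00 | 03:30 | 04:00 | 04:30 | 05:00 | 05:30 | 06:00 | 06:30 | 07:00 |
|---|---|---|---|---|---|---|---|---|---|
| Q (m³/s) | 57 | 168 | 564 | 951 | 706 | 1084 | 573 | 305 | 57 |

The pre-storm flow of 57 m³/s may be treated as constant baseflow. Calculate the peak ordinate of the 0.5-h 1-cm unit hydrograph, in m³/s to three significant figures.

U_p ≈ 570 m³/s

Direct runoff: 0.0, 111.0, 507.0, 894.0, 649.0, 1027.0, 516.0, 248.0, 0.0 m³/s; ΣQ_DR = 3952 m³/s, peak = 1027.0 m³/s.
Runoff depth d = ΣQ_DR·Δt / A = 3952 × 1800 / (395 km²) = 18.01 mm.
The 1-cm UH is the DRH scaled by (10 mm)/d, so U_p = 1027.0 × 10/18.01 = 570 m³/s.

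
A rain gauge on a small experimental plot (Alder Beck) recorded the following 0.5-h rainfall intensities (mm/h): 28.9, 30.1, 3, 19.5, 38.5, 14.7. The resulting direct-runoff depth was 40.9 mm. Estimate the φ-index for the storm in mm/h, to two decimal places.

φ ≈ 9.98 mm/h

Only the 5 blocks with intensity above φ contribute runoff: 28.9, 30.1, 19.5, 38.5, 14.7 mm/h.
Σ(I−φ)·Δt = d  ⇒  (28.9+30.1+19.5+38.5+14.7 − 5φ)·0.5 = 40.9
φ = (131.7 − 40.9/0.5) / 5 = 9.98 mm/h.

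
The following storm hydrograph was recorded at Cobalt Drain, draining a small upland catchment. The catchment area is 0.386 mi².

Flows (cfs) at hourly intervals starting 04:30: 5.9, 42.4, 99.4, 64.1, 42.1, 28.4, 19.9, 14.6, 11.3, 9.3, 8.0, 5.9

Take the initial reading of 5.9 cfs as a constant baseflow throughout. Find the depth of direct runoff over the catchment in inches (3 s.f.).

d ≈ 1.13 in

Direct runoff: 0.0, 36.5, 93.5, 58.2, 36.2, 22.5, 14.0, 8.7, 5.4, 3.4, 2.1, 0.0 cfs; ΣQ_DR = 280.5 cfs.
V = ΣQ_DR · Δt = 280.5 × 3600 s = 1.010 × 10^6 ft³.
Over A = 0.386 mi², depth = V / A = 1.13 in.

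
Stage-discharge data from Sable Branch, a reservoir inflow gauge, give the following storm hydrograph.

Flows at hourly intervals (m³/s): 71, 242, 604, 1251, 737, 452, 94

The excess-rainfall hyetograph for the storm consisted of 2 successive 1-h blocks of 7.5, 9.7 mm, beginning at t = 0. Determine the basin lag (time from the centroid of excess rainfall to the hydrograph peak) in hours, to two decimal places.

Centroid of excess rainfall: t_c = Σ P_i·t̄_i / ΣP_i = 1.0640 h (block centres at 0.5, 1.5 h).
Hydrograph peak occurs at t = 3 h, so basin lag t_L = 3 − 1.0640 = 1.94 h.

t_L ≈ 1.94 h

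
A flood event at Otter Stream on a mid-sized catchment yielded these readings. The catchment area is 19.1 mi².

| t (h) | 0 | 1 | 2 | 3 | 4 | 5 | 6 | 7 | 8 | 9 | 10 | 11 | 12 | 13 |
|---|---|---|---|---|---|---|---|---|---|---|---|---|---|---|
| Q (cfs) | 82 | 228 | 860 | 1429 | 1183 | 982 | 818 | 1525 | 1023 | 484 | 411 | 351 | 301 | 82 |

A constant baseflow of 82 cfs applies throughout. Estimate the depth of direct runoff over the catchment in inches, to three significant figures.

d ≈ 0.699 in

Direct runoff: 0.0, 146.0, 778.0, 1347.0, 1101.0, 900.0, 736.0, 1443.0, 941.0, 402.0, 329.0, 269.0, 219.0, 0.0 cfs; ΣQ_DR = 8611 cfs.
V = ΣQ_DR · Δt = 8611 × 3600 s = 3.100 × 10^7 ft³.
Over A = 19.1 mi², depth = V / A = 0.699 in.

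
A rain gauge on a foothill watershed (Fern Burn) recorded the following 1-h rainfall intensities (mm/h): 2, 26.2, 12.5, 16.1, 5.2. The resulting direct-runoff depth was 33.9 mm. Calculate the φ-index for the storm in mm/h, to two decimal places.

Only the 3 blocks with intensity above φ contribute runoff: 26.2, 12.5, 16.1 mm/h.
Σ(I−φ)·Δt = d  ⇒  (26.2+12.5+16.1 − 3φ)·1 = 33.9
φ = (54.80 − 33.9/1) / 3 = 6.97 mm/h.

φ ≈ 6.97 mm/h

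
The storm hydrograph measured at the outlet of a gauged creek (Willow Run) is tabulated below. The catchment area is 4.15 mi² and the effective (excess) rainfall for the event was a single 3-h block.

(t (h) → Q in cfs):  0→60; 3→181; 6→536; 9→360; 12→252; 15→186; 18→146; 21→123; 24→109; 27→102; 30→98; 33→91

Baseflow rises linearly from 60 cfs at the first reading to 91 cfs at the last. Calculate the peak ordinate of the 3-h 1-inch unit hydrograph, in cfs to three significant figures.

U_p ≈ 314 cfs

Direct runoff: 0.00, 118.18, 470.36, 291.55, 180.73, 111.91, 69.09, 43.27, 26.45, 16.64, 9.82, 0.00 cfs; ΣQ_DR = 1338 cfs, peak = 470.36 cfs.
Runoff depth d = ΣQ_DR·Δt / A = 1338 × 10800 / (4.15 mi²) = 1.499 in.
The 1-inch UH is the DRH scaled by (1 in)/d, so U_p = 470.36 × 1/1.499 = 314 cfs.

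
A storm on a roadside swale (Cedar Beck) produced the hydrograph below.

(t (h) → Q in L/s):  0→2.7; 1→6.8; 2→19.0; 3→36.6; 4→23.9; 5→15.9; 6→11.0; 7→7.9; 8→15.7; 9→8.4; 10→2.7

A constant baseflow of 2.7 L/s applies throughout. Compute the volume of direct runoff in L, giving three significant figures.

V ≈ 4.35 × 10^5 L

Direct-runoff ordinates (Q − Q_b): 0.0, 4.1, 16.3, 33.9, 21.2, 13.2, 8.3, 5.2, 13.0, 5.7, 0.0 L/s.
ΣQ_DR = 120.9 L/s.
With Δt = 1 h = 3600 s, V = ΣQ_DR · Δt = 120.9 × 3600 = 4.35 × 10^5 L.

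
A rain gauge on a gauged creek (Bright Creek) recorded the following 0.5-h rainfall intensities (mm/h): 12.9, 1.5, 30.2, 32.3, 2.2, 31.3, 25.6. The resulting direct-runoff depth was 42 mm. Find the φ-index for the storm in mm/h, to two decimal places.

Only the 5 blocks with intensity above φ contribute runoff: 12.9, 30.2, 32.3, 31.3, 25.6 mm/h.
Σ(I−φ)·Δt = d  ⇒  (12.9+30.2+32.3+31.3+25.6 − 5φ)·0.5 = 42
φ = (132.3 − 42/0.5) / 5 = 9.66 mm/h.

φ ≈ 9.66 mm/h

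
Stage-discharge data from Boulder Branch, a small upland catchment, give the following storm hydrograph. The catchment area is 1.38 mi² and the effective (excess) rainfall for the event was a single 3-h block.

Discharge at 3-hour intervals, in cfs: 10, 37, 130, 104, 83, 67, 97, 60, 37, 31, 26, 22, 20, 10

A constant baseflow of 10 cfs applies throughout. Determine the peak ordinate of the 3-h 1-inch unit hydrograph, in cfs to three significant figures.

U_p ≈ 60.0 cfs

Direct runoff: 0.0, 27.0, 120.0, 94.0, 73.0, 57.0, 87.0, 50.0, 27.0, 21.0, 16.0, 12.0, 10.0, 0.0 cfs; ΣQ_DR = 594.0 cfs, peak = 120.0 cfs.
Runoff depth d = ΣQ_DR·Δt / A = 594.0 × 10800 / (1.38 mi²) = 2.001 in.
The 1-inch UH is the DRH scaled by (1 in)/d, so U_p = 120.0 × 1/2.001 = 60.0 cfs.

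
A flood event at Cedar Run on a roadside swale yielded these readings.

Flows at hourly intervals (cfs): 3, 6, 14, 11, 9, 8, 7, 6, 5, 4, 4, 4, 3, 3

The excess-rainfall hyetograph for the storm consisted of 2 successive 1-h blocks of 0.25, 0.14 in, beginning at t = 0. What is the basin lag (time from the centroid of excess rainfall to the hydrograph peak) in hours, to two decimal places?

Centroid of excess rainfall: t_c = Σ P_i·t̄_i / ΣP_i = 0.8590 h (block centres at 0.5, 1.5 h).
Hydrograph peak occurs at t = 2 h, so basin lag t_L = 2 − 0.8590 = 1.14 h.

t_L ≈ 1.14 h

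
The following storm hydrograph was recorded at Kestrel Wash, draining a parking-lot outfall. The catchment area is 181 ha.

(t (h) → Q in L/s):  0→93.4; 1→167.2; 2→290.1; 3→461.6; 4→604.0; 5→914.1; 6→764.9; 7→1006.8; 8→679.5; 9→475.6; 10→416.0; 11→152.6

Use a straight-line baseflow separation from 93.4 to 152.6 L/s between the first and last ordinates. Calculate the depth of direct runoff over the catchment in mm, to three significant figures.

d ≈ 9.05 mm

Direct runoff: 0.00, 68.42, 185.94, 352.05, 489.07, 793.79, 639.21, 875.73, 543.05, 333.76, 268.78, 0.00 L/s; ΣQ_DR = 4550 L/s.
V = ΣQ_DR · Δt = 4550 × 3600 s = 1.638 × 10^7 L.
Over A = 181 ha, depth = V / A = 9.05 mm.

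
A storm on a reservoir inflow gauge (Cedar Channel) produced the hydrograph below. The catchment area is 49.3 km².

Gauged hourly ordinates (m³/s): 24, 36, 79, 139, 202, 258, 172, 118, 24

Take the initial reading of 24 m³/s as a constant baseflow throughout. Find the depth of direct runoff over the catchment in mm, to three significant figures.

d ≈ 61.0 mm

Direct runoff: 0.0, 12.0, 55.0, 115.0, 178.0, 234.0, 148.0, 94.0, 0.0 m³/s; ΣQ_DR = 836.0 m³/s.
V = ΣQ_DR · Δt = 836.0 × 3600 s = 3.010 × 10^6 m³.
Over A = 49.3 km², depth = V / A = 61.0 mm.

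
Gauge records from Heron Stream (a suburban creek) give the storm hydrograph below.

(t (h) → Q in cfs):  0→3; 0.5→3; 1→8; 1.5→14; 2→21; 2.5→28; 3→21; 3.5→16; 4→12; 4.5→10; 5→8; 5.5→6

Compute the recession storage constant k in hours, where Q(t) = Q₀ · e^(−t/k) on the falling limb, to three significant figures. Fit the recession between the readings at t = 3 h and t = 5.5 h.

k ≈ 2.00 h

On the falling limb, Q drops from 21 to 6 cfs between t = 3 h and t = 5.5 h (Δt = 2.5 h).
k = −Δt / ln(Q₂/Q₁) = −2.5 / ln(6/21) = 2.00 h.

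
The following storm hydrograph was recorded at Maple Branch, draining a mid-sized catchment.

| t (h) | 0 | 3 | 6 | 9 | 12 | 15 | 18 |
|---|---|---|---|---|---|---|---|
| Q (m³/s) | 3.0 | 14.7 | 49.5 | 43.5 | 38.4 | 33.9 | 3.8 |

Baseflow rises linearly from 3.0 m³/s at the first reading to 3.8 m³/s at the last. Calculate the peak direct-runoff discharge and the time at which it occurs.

Subtracting baseflow gives direct-runoff ordinates: 0.00, 11.57, 46.23, 40.10, 34.87, 30.23, 0.00 m³/s.
The maximum is 46.23 m³/s, occurring at the reading for t = 6 h.

Q_p = 46.23 m³/s at t = 6 h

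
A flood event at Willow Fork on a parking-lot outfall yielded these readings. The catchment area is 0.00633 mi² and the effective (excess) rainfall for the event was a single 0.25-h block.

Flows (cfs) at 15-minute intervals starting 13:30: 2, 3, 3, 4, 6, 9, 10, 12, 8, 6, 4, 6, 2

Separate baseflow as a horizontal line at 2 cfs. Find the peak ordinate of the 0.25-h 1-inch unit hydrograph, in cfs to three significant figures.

U_p ≈ 3.33 cfs

Direct runoff: 0.0, 1.0, 1.0, 2.0, 4.0, 7.0, 8.0, 10.0, 6.0, 4.0, 2.0, 4.0, 0.0 cfs; ΣQ_DR = 49.00 cfs, peak = 10.0 cfs.
Runoff depth d = ΣQ_DR·Δt / A = 49.00 × 900 / (0.00633 mi²) = 2.999 in.
The 1-inch UH is the DRH scaled by (1 in)/d, so U_p = 10.0 × 1/2.999 = 3.33 cfs.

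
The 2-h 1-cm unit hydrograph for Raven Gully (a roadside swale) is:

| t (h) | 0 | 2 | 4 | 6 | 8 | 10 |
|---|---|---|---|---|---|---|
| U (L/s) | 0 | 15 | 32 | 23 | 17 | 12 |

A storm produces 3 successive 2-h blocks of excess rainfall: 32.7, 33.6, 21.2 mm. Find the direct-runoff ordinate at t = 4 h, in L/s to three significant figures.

By discrete convolution, Q_j = Σ (P_i / 10 mm) · U_{j−i}.
At t = 4 h (j=2): Q = (32.7/10)·32 + (33.6/10)·15 + (21.2/10)·0 = 155 L/s.

Q ≈ 155 L/s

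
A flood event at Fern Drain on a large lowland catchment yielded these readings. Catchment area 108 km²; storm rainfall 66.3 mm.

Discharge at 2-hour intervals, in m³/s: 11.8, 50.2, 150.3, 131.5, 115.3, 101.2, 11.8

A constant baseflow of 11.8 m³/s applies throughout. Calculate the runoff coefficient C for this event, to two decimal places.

ΣQ_DR = 489.5 m³/s; V = ΣQ_DR·Δt = 3.524 × 10^6 m³.
Runoff depth d = V / A = 32.63 mm.
C = d / P = 32.63 / 66.3 = 0.49.

C ≈ 0.49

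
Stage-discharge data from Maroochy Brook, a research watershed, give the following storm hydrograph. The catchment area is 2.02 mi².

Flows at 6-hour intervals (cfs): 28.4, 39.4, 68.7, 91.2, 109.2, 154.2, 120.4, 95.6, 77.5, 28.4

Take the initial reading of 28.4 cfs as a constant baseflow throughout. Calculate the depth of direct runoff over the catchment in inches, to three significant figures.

Direct runoff: 0.0, 11.0, 40.3, 62.8, 80.8, 125.8, 92.0, 67.2, 49.1, 0.0 cfs; ΣQ_DR = 529.0 cfs.
V = ΣQ_DR · Δt = 529.0 × 21600 s = 1.143 × 10^7 ft³.
Over A = 2.02 mi², depth = V / A = 2.43 in.

d ≈ 2.43 in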